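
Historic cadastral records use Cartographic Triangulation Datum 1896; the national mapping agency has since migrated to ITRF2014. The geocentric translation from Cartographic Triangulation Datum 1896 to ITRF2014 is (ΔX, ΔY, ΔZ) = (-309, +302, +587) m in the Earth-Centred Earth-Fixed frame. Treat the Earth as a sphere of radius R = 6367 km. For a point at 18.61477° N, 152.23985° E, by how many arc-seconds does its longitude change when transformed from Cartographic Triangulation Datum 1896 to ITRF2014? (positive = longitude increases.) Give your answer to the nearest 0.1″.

Δλ = -4.2″

sin φ = 0.319204, cos φ = 0.947686, sin λ = 0.465771, cos λ = -0.884905.
East component: ΔE = −sin λ·ΔX + cos λ·ΔY = −(0.465771)(-309) + (-0.884905)(302) = -123.32 m.
1° of latitude spans πR/180 = 111125 m; at latitude φ, 1° of longitude spans that × cos φ = 105311.7 m, so Δλ = -123.32 / 105311.7 × 3600 = -4.216″.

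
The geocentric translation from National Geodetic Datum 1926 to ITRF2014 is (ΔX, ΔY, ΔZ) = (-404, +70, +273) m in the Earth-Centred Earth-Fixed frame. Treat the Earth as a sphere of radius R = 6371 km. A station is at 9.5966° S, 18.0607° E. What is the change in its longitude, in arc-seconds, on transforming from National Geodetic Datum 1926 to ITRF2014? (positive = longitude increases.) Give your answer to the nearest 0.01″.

Δλ = 6.30″

sin φ = -0.166710, cos φ = 0.986006, sin λ = 0.310024, cos λ = 0.950729.
East component: ΔE = −sin λ·ΔX + cos λ·ΔY = −(0.310024)(-404) + (0.950729)(70) = 191.80 m.
1° of latitude spans πR/180 = 111195 m; at latitude φ, 1° of longitude spans that × cos φ = 109638.9 m, so Δλ = 191.80 / 109638.9 × 3600 = 6.298″.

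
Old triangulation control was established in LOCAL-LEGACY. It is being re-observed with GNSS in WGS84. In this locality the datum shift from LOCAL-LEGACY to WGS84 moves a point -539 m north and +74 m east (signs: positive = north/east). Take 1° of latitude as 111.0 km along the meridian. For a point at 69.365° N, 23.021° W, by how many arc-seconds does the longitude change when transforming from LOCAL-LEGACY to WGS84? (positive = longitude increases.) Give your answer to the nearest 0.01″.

At latitude 69.365°, cos φ = 0.352413.
1° of longitude at this latitude = 111.0 × cos φ = 39.12 km, so Δλ = 74.0 / 39117.9 = 0.0018917° = 6.810″.

Δλ = 6.81″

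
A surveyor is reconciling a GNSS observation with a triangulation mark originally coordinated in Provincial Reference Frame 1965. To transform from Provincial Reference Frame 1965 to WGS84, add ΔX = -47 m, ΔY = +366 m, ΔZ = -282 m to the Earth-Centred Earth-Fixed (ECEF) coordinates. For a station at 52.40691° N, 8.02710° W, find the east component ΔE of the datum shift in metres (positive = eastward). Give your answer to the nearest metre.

ΔE = 356 m

The local east axis at (φ, λ) is (−sin λ, cos λ, 0), so ΔE = −sin(-8.02710°)·(-47) + cos(-8.02710°)·366 = 355.85 m.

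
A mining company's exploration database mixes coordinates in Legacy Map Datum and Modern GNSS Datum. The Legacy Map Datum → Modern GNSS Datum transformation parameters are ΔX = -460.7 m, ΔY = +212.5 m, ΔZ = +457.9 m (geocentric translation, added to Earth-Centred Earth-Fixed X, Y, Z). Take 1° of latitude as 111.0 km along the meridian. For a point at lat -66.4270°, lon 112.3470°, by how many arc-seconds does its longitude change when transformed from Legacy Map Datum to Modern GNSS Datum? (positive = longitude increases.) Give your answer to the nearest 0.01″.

sin φ = -0.916551, cos φ = 0.399917, sin λ = 0.924898, cos λ = -0.380215.
East component: ΔE = −sin λ·ΔX + cos λ·ΔY = −(0.924898)(-460.7) + (-0.380215)(212.5) = 345.30 m.
1° of latitude spans 111000 m; at latitude φ, 1° of longitude spans that × cos φ = 44390.8 m, so Δλ = 345.30 / 44390.8 × 3600 = 28.003″.

Δλ = 28.00″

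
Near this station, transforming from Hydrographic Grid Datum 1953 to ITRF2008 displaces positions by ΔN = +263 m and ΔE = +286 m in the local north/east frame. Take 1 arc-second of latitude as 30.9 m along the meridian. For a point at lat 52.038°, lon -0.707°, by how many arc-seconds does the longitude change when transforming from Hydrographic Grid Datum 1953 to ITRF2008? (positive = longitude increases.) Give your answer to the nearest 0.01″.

Δλ = 15.05″

At latitude 52.038°, cos φ = 0.615139.
1″ of longitude at this latitude = 30.90 × cos φ = 19.0078 m, so Δλ = 286.0 / 19.0078 = 15.046″.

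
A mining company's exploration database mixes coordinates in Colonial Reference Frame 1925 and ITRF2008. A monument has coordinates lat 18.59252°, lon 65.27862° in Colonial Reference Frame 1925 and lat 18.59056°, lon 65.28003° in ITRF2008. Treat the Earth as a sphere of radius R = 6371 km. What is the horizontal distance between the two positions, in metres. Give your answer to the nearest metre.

Δφ = 18.59056° − 18.59252° = -0.00196°; Δλ = 65.28003° − 65.27862° = +0.00141°.
1° along a meridian = πR/180 = 111195 m.
ΔN = Δφ × 111195 = -217.9 m; ΔE = Δλ × 111195 × cos(18.59252°) = +0.00141 × 111195 × 0.947810 = 148.6 m.
Distance = √(ΔE² + ΔN²) = √(148.6² + (-217.9)²) = 263.8 m.

264 m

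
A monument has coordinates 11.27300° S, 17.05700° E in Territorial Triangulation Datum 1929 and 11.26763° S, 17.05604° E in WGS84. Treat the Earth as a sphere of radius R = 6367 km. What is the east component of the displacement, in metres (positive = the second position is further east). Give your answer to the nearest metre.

Δφ = -11.26763° − -11.27300° = +0.00537°; Δλ = 17.05604° − 17.05700° = -0.00096°.
1° along a meridian = πR/180 = 111125 m.
ΔN = Δφ × 111125 = 596.7 m; ΔE = Δλ × 111125 × cos(-11.27300°) = -0.00096 × 111125 × 0.980707 = -104.6 m.

ΔE = -105 m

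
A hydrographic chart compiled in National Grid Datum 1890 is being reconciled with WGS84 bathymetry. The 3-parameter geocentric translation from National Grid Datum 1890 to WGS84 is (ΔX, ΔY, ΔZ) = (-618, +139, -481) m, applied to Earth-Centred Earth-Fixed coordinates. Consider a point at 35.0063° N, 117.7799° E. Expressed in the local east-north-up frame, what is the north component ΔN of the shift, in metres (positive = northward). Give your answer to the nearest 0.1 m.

The local north axis is (−sin φ cos λ, −sin φ sin λ, cos φ), giving ΔN = -165.236 − 70.549 − 393.982 = -629.77 m.

ΔN = -629.8 m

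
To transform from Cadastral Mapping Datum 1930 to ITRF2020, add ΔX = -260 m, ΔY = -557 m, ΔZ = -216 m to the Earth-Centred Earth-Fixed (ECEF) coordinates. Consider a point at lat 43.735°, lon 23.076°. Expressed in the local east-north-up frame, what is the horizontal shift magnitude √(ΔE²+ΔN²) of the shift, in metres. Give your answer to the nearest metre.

At φ = 43.735°, λ = 23.076°: sin φ = 0.691324, cos φ = 0.722545, sin λ = 0.391952, cos λ = 0.919986.
ΔE = −sin λ·ΔX + cos λ·ΔY = −(0.391952)·(-260) + (0.919986)·(-557) = -410.52 m.
ΔN = −sin φ cos λ·ΔX − sin φ sin λ·ΔY + cos φ·ΔZ = −(0.691324)(0.919986)(-260) − (0.691324)(0.391952)(-557) + (0.722545)(-216) = 160.22 m.
Horizontal magnitude = √(ΔE² + ΔN²) = √((-410.52)² + 160.22²) = 440.68 m.

441 m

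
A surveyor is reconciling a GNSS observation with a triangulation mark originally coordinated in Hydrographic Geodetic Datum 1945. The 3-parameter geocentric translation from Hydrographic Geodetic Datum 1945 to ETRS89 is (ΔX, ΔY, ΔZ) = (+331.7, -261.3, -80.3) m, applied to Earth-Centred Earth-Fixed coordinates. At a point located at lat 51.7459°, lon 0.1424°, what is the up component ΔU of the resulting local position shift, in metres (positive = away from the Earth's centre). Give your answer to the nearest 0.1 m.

The local up (radial) axis is (cos φ cos λ, cos φ sin λ, sin φ), giving ΔU = 205.371 − 0.402 − 63.057 = 141.91 m.

ΔU = 141.9 m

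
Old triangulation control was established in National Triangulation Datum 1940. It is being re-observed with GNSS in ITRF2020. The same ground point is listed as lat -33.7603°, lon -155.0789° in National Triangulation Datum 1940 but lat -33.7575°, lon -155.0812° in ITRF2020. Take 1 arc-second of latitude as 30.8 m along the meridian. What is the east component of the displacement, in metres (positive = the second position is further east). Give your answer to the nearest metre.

ΔE = -212 m

Δφ = -33.7575° − -33.7603° = +0.0028°; Δλ = -155.0812° − -155.0789° = -0.0023°.
1° of latitude = 3600 × 30.80 = 110880 m.
ΔN = Δφ × 110880 = 310.5 m; ΔE = Δλ × 110880 × cos(-33.7603°) = -0.0023 × 110880 × 0.831370 = -212.0 m.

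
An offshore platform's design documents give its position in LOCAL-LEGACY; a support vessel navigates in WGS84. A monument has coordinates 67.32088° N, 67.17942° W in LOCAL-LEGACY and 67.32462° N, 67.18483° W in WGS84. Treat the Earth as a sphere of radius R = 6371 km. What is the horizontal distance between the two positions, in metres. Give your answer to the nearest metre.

Δφ = 67.32462° − 67.32088° = +0.00374°; Δλ = -67.18483° − -67.17942° = -0.00541°.
1° along a meridian = πR/180 = 111195 m.
ΔN = Δφ × 111195 = 415.9 m; ΔE = Δλ × 111195 × cos(67.32088°) = -0.00541 × 111195 × 0.385570 = -231.9 m.
Distance = √(ΔE² + ΔN²) = √((-231.9)² + 415.9²) = 476.2 m.

476 m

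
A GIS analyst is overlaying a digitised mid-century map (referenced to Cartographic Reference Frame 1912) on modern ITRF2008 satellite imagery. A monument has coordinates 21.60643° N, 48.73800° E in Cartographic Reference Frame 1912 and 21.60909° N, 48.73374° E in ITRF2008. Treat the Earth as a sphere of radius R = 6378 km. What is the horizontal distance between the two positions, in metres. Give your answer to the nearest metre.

531 m

Δφ = 21.60909° − 21.60643° = +0.00266°; Δλ = 48.73374° − 48.73800° = -0.00426°.
1° along a meridian = πR/180 = 111317 m.
ΔN = Δφ × 111317 = 296.1 m; ΔE = Δλ × 111317 × cos(21.60643°) = -0.00426 × 111317 × 0.929735 = -440.9 m.
Distance = √(ΔE² + ΔN²) = √((-440.9)² + 296.1²) = 531.1 m.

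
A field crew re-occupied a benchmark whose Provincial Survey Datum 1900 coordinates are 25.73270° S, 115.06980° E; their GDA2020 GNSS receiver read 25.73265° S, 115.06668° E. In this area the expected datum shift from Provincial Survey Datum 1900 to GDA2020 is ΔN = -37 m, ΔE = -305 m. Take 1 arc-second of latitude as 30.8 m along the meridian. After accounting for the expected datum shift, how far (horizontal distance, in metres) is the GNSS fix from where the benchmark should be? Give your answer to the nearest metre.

43 m

Observed coordinate differences: Δφ = +0.00005°, Δλ = -0.00312°.
Converting to metres (1° lat = 110880 m, cos φ = 0.900829): observed ΔN = 5.5 m, observed ΔE = -311.6 m.
Subtracting the expected shift leaves a residual of 5.5 − (-37) = 42.5 m north and -311.6 − (-305) = -6.6 m east.
Residual distance = √(42.5² + (-6.6)²) = 43.1 m.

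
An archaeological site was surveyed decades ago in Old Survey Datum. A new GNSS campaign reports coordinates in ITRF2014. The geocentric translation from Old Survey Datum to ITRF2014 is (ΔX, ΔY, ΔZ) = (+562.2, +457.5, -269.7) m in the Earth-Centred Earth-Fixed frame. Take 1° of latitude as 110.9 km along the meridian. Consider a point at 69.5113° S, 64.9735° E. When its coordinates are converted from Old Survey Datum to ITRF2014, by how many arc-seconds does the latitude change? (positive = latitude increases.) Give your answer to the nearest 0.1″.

Δφ = 16.8″

sin φ = -0.936741, cos φ = 0.350023, sin λ = 0.906112, cos λ = 0.423037.
North component: ΔN = −sin φ cos λ·ΔX − sin φ sin λ·ΔY + cos φ·ΔZ = −(-0.936741)(0.423037)(562.2) − (-0.936741)(0.906112)(457.5) + (0.350023)(-269.7) = 516.71 m.
1° of latitude spans 110900 m, so Δφ = 516.71 / 110900 × 3600 = 16.773″.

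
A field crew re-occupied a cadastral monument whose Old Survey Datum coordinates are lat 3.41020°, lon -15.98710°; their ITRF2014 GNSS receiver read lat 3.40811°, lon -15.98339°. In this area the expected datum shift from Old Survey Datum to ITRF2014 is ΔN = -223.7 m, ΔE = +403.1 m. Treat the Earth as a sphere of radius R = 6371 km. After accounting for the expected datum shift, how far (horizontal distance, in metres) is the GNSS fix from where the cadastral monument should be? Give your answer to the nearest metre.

12 m

Observed coordinate differences: Δφ = -0.00209°, Δλ = +0.00371°.
Converting to metres (1° lat = 111195 m, cos φ = 0.998229): observed ΔN = -232.4 m, observed ΔE = 411.8 m.
Subtracting the expected shift leaves a residual of -232.4 − (-223.7) = -8.7 m north and 411.8 − (403.1) = 8.7 m east.
Residual distance = √((-8.7)² + 8.7²) = 12.3 m.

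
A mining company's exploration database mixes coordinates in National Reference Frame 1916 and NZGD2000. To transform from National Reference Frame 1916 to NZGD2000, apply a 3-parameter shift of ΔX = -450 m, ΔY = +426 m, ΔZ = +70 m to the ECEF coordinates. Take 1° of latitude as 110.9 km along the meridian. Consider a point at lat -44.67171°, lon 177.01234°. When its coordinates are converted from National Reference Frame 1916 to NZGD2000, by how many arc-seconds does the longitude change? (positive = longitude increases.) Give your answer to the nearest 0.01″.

sin φ = -0.703044, cos φ = 0.711147, sin λ = 0.052121, cos λ = -0.998641.
East component: ΔE = −sin λ·ΔX + cos λ·ΔY = −(0.052121)(-450) + (-0.998641)(426) = -401.97 m.
1° of latitude spans 110900 m; at latitude φ, 1° of longitude spans that × cos φ = 78866.2 m, so Δλ = -401.97 / 78866.2 × 3600 = -18.349″.

Δλ = -18.35″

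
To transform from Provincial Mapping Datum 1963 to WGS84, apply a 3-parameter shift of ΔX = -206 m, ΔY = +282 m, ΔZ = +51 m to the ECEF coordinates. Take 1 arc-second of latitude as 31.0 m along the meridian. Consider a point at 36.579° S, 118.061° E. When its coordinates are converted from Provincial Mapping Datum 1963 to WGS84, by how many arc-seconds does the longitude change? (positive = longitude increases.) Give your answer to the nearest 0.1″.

Δλ = 2.0″

sin φ = -0.595931, cos φ = 0.803036, sin λ = 0.882447, cos λ = -0.470411.
East component: ΔE = −sin λ·ΔX + cos λ·ΔY = −(0.882447)(-206) + (-0.470411)(282) = 49.13 m.
1° of latitude spans 3600 × 31.00 = 111600 m; at latitude φ, 1° of longitude spans that × cos φ = 89618.8 m, so Δλ = 49.13 / 89618.8 × 3600 = 1.973″.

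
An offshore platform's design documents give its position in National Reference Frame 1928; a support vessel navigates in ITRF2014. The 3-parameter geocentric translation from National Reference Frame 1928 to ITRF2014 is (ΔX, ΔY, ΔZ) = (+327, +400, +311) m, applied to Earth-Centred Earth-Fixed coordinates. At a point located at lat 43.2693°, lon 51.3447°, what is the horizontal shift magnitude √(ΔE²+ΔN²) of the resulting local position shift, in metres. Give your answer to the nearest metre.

128 m

The local east axis at (φ, λ) is (−sin λ, cos λ, 0), so ΔE = −sin(51.3447°)·327 + cos(51.3447°)·400 = -5.51 m.
The local north axis is (−sin φ cos λ, −sin φ sin λ, cos φ), giving ΔN = -140.002 − 214.105 + 226.452 = -127.66 m.
Horizontal magnitude = √(ΔE² + ΔN²) = √((-5.51)² + (-127.66)²) = 127.77 m.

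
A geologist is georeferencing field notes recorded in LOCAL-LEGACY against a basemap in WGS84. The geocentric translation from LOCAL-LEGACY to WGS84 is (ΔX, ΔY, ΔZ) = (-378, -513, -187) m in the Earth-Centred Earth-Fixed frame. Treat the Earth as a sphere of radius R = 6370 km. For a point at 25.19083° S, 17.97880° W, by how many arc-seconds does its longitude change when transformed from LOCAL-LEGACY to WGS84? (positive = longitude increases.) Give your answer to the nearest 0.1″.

Δλ = -21.6″

sin φ = -0.425634, cos φ = 0.904895, sin λ = -0.308665, cos λ = 0.951171.
East component: ΔE = −sin λ·ΔX + cos λ·ΔY = −(-0.308665)(-378) + (0.951171)(-513) = -604.63 m.
1° of latitude spans πR/180 = 111177 m; at latitude φ, 1° of longitude spans that × cos φ = 100604.0 m, so Δλ = -604.63 / 100604.0 × 3600 = -21.636″.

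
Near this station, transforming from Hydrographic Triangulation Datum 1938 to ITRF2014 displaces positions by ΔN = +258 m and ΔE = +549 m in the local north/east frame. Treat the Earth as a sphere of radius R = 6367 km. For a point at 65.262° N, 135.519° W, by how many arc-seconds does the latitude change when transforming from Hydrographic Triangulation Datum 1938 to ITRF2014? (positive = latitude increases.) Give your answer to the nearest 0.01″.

Δφ = 8.36″

On a sphere of radius R, 1 rad of latitude = R, so Δφ = ΔN / R = 258.0 / 6367000 = 4.0521e-05 rad = 8.358″.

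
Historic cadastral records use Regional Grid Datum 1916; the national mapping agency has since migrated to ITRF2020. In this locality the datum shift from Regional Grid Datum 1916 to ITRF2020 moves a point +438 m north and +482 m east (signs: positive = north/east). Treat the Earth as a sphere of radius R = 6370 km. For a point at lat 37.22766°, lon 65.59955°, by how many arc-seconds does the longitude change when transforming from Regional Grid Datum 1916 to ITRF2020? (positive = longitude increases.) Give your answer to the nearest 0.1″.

Δλ = 19.6″

At latitude 37.22766°, cos φ = 0.796238.
One radian of longitude at latitude φ spans R cos φ, so Δλ = ΔE / (R cos φ) = 482.0 / (6370000 × 0.796238) = 9.5031e-05 rad = 19.602″.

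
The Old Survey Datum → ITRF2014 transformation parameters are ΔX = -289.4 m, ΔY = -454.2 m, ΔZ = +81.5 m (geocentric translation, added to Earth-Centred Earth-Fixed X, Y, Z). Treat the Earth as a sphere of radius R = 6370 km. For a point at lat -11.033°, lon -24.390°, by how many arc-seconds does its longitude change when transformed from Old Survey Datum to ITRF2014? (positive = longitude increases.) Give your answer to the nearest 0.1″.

sin φ = -0.191374, cos φ = 0.981517, sin λ = -0.412945, cos λ = 0.910756.
East component: ΔE = −sin λ·ΔX + cos λ·ΔY = −(-0.412945)(-289.4) + (0.910756)(-454.2) = -533.17 m.
1° of latitude spans πR/180 = 111177 m; at latitude φ, 1° of longitude spans that × cos φ = 109122.6 m, so Δλ = -533.17 / 109122.6 × 3600 = -17.590″.

Δλ = -17.6″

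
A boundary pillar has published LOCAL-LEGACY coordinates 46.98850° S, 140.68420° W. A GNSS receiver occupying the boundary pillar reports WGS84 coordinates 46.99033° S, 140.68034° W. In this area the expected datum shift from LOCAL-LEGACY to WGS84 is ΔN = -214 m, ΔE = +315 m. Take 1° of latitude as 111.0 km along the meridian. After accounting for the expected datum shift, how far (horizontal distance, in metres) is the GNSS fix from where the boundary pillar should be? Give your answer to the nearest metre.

25 m

Observed coordinate differences: Δφ = -0.00183°, Δλ = +0.00386°.
Converting to metres (1° lat = 111000 m, cos φ = 0.682145): observed ΔN = -203.1 m, observed ΔE = 292.3 m.
Subtracting the expected shift leaves a residual of -203.1 − (-214) = 10.9 m north and 292.3 − (315) = -22.7 m east.
Residual distance = √(10.9² + (-22.7)²) = 25.2 m.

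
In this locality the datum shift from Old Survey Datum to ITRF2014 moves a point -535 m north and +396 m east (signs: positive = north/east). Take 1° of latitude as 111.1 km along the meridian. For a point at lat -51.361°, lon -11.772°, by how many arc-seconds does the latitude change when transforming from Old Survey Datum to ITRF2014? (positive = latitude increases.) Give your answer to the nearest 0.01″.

1° of latitude = 111.1 km, so Δφ = -535.0 / 111100 = -0.0048155° = -17.336″.

Δφ = -17.34″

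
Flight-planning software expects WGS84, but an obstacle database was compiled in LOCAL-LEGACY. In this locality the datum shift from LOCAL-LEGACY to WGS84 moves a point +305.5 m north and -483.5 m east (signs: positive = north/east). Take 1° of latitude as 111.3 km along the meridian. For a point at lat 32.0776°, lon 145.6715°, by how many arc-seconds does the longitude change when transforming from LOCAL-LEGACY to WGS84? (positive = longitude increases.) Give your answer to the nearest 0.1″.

At latitude 32.0776°, cos φ = 0.847330.
1° of longitude at this latitude = 111.3 × cos φ = 94.31 km, so Δλ = -483.5 / 94307.8 = -0.0051268° = -18.457″.

Δλ = -18.5″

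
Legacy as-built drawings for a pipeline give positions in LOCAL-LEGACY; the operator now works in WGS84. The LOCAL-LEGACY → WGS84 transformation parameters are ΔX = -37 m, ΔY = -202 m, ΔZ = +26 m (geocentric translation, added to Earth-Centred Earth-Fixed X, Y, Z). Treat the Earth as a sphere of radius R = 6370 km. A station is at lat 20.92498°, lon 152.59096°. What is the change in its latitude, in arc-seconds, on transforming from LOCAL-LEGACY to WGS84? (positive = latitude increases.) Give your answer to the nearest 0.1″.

sin φ = 0.357145, cos φ = 0.934049, sin λ = 0.460340, cos λ = -0.887743.
North component: ΔN = −sin φ cos λ·ΔX − sin φ sin λ·ΔY + cos φ·ΔZ = −(0.357145)(-0.887743)(-37) − (0.357145)(0.460340)(-202) + (0.934049)(26) = 45.76 m.
1° of latitude spans πR/180 = 111177 m, so Δφ = 45.76 / 111177 × 3600 = 1.482″.

Δφ = 1.5″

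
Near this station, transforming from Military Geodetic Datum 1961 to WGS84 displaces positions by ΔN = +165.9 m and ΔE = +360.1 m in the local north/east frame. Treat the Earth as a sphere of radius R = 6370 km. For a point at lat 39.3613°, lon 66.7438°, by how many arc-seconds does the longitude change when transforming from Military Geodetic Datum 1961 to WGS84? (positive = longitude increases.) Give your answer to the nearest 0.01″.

At latitude 39.3613°, cos φ = 0.773162.
One radian of longitude at latitude φ spans R cos φ, so Δλ = ΔE / (R cos φ) = 360.1 / (6370000 × 0.773162) = 7.3116e-05 rad = 15.081″.

Δλ = 15.08″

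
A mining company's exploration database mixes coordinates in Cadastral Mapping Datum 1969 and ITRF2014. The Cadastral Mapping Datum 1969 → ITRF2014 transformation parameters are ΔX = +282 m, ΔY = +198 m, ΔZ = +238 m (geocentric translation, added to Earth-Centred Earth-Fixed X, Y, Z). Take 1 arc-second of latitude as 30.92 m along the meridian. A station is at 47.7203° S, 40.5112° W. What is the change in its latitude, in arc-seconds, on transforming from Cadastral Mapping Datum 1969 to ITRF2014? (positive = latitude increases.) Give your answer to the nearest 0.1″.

sin φ = -0.739869, cos φ = 0.672750, sin λ = -0.649597, cos λ = 0.760279.
North component: ΔN = −sin φ cos λ·ΔX − sin φ sin λ·ΔY + cos φ·ΔZ = −(-0.739869)(0.760279)(282) − (-0.739869)(-0.649597)(198) + (0.672750)(238) = 223.58 m.
1° of latitude spans 3600 × 30.92 = 111312 m, so Δφ = 223.58 / 111312 × 3600 = 7.231″.

Δφ = 7.2″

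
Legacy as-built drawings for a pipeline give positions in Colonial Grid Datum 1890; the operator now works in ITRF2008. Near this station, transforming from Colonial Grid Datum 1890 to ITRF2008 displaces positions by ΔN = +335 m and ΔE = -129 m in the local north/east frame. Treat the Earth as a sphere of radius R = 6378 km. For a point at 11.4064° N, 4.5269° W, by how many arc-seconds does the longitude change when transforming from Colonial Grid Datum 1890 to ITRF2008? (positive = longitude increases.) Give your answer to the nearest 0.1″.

At latitude 11.4064°, cos φ = 0.980249.
One radian of longitude at latitude φ spans R cos φ, so Δλ = ΔE / (R cos φ) = -129.0 / (6378000 × 0.980249) = -2.0633e-05 rad = -4.256″.

Δλ = -4.3″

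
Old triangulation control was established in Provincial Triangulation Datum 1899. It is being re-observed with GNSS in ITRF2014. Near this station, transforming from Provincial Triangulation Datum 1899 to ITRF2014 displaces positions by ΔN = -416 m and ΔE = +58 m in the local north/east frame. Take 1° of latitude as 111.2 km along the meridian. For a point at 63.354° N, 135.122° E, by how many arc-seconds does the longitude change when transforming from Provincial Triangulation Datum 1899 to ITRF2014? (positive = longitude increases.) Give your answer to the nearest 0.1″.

Δλ = 4.2″

At latitude 63.354°, cos φ = 0.448477.
1° of longitude at this latitude = 111.2 × cos φ = 49.87 km, so Δλ = 58.0 / 49870.6 = 0.0011630° = 4.187″.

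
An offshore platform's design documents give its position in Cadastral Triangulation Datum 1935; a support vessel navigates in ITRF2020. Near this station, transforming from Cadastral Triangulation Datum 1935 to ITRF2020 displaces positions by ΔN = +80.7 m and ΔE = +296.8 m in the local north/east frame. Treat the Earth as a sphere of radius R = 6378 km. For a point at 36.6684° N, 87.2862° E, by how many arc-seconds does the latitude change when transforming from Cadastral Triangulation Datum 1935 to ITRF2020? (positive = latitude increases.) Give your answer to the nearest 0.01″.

Δφ = 2.61″

On a sphere of radius R, 1 rad of latitude = R, so Δφ = ΔN / R = 80.7 / 6378000 = 1.2653e-05 rad = 2.610″.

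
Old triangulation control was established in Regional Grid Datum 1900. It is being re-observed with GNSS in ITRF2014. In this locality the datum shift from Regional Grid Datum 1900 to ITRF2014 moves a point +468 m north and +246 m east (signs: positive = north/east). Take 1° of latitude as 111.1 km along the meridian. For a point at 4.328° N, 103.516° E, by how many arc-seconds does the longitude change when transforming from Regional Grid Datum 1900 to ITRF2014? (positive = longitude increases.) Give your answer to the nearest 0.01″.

At latitude 4.328°, cos φ = 0.997148.
1° of longitude at this latitude = 111.1 × cos φ = 110.78 km, so Δλ = 246.0 / 110783.2 = 0.0022206° = 7.994″.

Δλ = 7.99″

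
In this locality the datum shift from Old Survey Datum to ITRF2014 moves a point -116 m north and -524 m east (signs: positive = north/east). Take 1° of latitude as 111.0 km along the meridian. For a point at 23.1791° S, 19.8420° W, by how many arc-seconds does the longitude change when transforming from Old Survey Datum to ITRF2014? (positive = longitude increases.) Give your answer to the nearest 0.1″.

At latitude -23.1791°, cos φ = 0.919279.
1° of longitude at this latitude = 111.0 × cos φ = 102.04 km, so Δλ = -524.0 / 102040.0 = -0.0051352° = -18.487″.

Δλ = -18.5″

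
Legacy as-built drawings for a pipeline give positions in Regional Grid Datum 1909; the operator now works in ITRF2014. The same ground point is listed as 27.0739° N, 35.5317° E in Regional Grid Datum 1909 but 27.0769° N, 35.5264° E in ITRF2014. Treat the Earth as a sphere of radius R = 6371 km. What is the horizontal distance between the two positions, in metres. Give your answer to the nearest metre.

622 m

Δφ = 27.0769° − 27.0739° = +0.0030°; Δλ = 35.5264° − 35.5317° = -0.0053°.
1° along a meridian = πR/180 = 111195 m.
ΔN = Δφ × 111195 = 333.6 m; ΔE = Δλ × 111195 × cos(27.0739°) = -0.0053 × 111195 × 0.890420 = -524.8 m.
Distance = √(ΔE² + ΔN²) = √((-524.8)² + 333.6²) = 621.8 m.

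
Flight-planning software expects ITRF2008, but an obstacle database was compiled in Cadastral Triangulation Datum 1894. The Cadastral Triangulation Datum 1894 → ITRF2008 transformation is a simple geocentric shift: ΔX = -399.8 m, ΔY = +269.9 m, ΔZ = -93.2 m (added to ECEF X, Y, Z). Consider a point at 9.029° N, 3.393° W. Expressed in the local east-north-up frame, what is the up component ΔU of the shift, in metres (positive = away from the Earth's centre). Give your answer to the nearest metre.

At φ = 9.029°, λ = -3.393°: sin φ = 0.156934, cos φ = 0.987609, sin λ = -0.059184, cos λ = 0.998247.
ΔU = cos φ cos λ·ΔX + cos φ sin λ·ΔY + sin φ·ΔZ = (0.987609)(0.998247)(-399.8) + (0.987609)(-0.059184)(269.9) + (0.156934)(-93.2) = -424.56 m.

ΔU = -425 m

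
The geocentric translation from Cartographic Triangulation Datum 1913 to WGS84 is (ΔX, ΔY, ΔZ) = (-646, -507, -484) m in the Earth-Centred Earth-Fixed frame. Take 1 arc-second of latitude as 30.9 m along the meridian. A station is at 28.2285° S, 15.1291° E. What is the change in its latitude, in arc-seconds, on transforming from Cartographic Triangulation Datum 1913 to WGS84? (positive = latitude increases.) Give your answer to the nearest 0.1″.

sin φ = -0.472989, cos φ = 0.881068, sin λ = 0.260995, cos λ = 0.965340.
North component: ΔN = −sin φ cos λ·ΔX − sin φ sin λ·ΔY + cos φ·ΔZ = −(-0.472989)(0.965340)(-646) − (-0.472989)(0.260995)(-507) + (0.881068)(-484) = -783.99 m.
1° of latitude spans 3600 × 30.90 = 111240 m, so Δφ = -783.99 / 111240 × 3600 = -25.372″.

Δφ = -25.4″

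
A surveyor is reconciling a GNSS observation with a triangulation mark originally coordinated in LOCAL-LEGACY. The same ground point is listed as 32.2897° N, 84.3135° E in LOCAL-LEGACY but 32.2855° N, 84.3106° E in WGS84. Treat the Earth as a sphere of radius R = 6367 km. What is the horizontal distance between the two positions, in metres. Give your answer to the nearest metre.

Δφ = 32.2855° − 32.2897° = -0.0042°; Δλ = 84.3106° − 84.3135° = -0.0029°.
1° along a meridian = πR/180 = 111125 m.
ΔN = Δφ × 111125 = -466.7 m; ΔE = Δλ × 111125 × cos(32.2897°) = -0.0029 × 111125 × 0.845358 = -272.4 m.
Distance = √(ΔE² + ΔN²) = √((-272.4)² + (-466.7)²) = 540.4 m.

540 m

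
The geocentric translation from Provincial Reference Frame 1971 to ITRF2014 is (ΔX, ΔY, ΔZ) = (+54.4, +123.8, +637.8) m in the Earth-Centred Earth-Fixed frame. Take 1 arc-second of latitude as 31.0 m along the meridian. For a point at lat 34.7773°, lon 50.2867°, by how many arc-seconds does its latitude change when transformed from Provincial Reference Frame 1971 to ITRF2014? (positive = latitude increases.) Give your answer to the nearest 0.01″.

Δφ = 14.51″

sin φ = 0.570388, cos φ = 0.821375, sin λ = 0.769251, cos λ = 0.638946.
North component: ΔN = −sin φ cos λ·ΔX − sin φ sin λ·ΔY + cos φ·ΔZ = −(0.570388)(0.638946)(54.4) − (0.570388)(0.769251)(123.8) + (0.821375)(637.8) = 449.73 m.
1° of latitude spans 3600 × 31.00 = 111600 m, so Δφ = 449.73 / 111600 × 3600 = 14.507″.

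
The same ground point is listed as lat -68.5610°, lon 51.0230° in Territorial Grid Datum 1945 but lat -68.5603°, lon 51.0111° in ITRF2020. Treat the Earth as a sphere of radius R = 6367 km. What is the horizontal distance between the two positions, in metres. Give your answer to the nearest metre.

490 m

Δφ = -68.5603° − -68.5610° = +0.0007°; Δλ = 51.0111° − 51.0230° = -0.0119°.
1° along a meridian = πR/180 = 111125 m.
ΔN = Δφ × 111125 = 77.8 m; ΔE = Δλ × 111125 × cos(-68.5610°) = -0.0119 × 111125 × 0.365510 = -483.3 m.
Distance = √(ΔE² + ΔN²) = √((-483.3)² + 77.8²) = 489.6 m.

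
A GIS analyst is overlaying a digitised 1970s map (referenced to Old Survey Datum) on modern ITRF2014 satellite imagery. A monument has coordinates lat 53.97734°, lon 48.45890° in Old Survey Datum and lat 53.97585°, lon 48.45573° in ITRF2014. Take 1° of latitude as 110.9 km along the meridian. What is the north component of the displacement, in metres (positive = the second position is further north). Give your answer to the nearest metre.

Δφ = 53.97585° − 53.97734° = -0.00149°; Δλ = 48.45573° − 48.45890° = -0.00317°.
ΔN = Δφ × 110900 = -165.2 m; ΔE = Δλ × 110900 × cos(53.97734°) = -0.00317 × 110900 × 0.588105 = -206.8 m.

ΔN = -165 m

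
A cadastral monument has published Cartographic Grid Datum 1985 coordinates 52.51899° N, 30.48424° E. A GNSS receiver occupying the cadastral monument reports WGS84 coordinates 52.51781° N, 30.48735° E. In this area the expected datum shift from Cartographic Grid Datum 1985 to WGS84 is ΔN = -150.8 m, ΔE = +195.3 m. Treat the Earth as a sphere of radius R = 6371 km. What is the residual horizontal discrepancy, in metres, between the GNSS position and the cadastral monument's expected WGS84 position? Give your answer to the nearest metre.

Observed coordinate differences: Δφ = -0.00118°, Δλ = +0.00311°.
Converting to metres (1° lat = 111195 m, cos φ = 0.608498): observed ΔN = -131.2 m, observed ΔE = 210.4 m.
Subtracting the expected shift leaves a residual of -131.2 − (-150.8) = 19.6 m north and 210.4 − (195.3) = 15.1 m east.
Residual distance = √(19.6² + 15.1²) = 24.8 m.

25 m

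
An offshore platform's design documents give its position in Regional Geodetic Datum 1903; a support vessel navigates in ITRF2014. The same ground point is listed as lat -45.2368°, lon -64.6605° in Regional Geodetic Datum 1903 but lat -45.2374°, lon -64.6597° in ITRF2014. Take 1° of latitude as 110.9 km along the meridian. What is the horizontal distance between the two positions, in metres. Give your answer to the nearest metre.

Δφ = -45.2374° − -45.2368° = -0.0006°; Δλ = -64.6597° − -64.6605° = +0.0008°.
ΔN = Δφ × 110900 = -66.5 m; ΔE = Δλ × 110900 × cos(-45.2368°) = +0.0008 × 110900 × 0.704178 = 62.5 m.
Distance = √(ΔE² + ΔN²) = √(62.5² + (-66.5)²) = 91.3 m.

91 m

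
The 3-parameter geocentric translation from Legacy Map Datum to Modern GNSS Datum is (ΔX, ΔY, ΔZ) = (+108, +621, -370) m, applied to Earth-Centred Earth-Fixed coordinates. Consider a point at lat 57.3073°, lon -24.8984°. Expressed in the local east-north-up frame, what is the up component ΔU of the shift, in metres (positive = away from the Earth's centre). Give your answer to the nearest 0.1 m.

ΔU = -399.7 m

The local up (radial) axis is (cos φ cos λ, cos φ sin λ, sin φ), giving ΔU = 52.913 − 141.216 − 311.384 = -399.69 m.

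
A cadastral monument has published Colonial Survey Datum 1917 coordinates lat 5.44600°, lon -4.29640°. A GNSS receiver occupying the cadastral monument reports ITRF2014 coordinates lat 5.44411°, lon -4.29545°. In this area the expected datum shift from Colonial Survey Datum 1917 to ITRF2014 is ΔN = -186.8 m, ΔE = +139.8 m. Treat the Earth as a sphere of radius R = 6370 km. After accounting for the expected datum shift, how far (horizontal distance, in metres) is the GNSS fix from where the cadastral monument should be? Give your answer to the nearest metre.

42 m

Observed coordinate differences: Δφ = -0.00189°, Δλ = +0.00095°.
Converting to metres (1° lat = 111177 m, cos φ = 0.995486): observed ΔN = -210.1 m, observed ΔE = 105.1 m.
Subtracting the expected shift leaves a residual of -210.1 − (-186.8) = -23.3 m north and 105.1 − (139.8) = -34.7 m east.
Residual distance = √((-23.3)² + (-34.7)²) = 41.8 m.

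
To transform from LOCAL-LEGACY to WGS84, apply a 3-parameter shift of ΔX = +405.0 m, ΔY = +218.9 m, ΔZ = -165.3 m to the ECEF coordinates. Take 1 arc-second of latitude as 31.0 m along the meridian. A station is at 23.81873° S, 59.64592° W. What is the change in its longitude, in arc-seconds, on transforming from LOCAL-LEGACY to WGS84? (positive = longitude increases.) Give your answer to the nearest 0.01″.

sin φ = -0.403844, cos φ = 0.914828, sin λ = -0.862919, cos λ = 0.505342.
East component: ΔE = −sin λ·ΔX + cos λ·ΔY = −(-0.862919)(405.0) + (0.505342)(218.9) = 460.10 m.
1° of latitude spans 3600 × 31.00 = 111600 m; at latitude φ, 1° of longitude spans that × cos φ = 102094.8 m, so Δλ = 460.10 / 102094.8 × 3600 = 16.224″.

Δλ = 16.22″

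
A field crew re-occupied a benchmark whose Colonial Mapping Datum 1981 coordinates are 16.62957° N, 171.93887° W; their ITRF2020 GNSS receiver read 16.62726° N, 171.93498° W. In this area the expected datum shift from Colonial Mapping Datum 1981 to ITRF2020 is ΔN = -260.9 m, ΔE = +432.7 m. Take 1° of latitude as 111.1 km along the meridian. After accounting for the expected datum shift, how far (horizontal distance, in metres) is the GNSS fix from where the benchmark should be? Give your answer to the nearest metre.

19 m

Observed coordinate differences: Δφ = -0.00231°, Δλ = +0.00389°.
Converting to metres (1° lat = 111100 m, cos φ = 0.958175): observed ΔN = -256.6 m, observed ΔE = 414.1 m.
Subtracting the expected shift leaves a residual of -256.6 − (-260.9) = 4.3 m north and 414.1 − (432.7) = -18.6 m east.
Residual distance = √(4.3² + (-18.6)²) = 19.1 m.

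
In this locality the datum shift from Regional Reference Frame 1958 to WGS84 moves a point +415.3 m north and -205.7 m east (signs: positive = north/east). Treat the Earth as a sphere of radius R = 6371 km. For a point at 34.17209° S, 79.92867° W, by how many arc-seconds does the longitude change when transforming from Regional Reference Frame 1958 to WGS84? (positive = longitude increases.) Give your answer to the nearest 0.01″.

At latitude -34.17209°, cos φ = 0.827354.
One radian of longitude at latitude φ spans R cos φ, so Δλ = ΔE / (R cos φ) = -205.7 / (6371000 × 0.827354) = -3.9024e-05 rad = -8.049″.

Δλ = -8.05″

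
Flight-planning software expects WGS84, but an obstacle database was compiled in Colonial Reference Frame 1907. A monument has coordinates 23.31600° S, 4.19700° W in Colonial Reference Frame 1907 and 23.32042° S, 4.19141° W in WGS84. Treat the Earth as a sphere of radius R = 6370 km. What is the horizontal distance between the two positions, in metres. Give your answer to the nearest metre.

Δφ = -23.32042° − -23.31600° = -0.00442°; Δλ = -4.19141° − -4.19700° = +0.00559°.
1° along a meridian = πR/180 = 111177 m.
ΔN = Δφ × 111177 = -491.4 m; ΔE = Δλ × 111177 × cos(-23.31600°) = +0.00559 × 111177 × 0.918336 = 570.7 m.
Distance = √(ΔE² + ΔN²) = √(570.7² + (-491.4)²) = 753.1 m.

753 m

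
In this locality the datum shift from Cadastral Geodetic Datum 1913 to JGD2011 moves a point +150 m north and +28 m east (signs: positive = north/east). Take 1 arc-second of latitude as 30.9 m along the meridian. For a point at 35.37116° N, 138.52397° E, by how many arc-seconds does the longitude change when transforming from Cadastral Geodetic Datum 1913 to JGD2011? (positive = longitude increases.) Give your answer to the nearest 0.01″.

At latitude 35.37116°, cos φ = 0.815419.
1″ of longitude at this latitude = 30.90 × cos φ = 25.1965 m, so Δλ = 28.0 / 25.1965 = 1.111″.

Δλ = 1.11″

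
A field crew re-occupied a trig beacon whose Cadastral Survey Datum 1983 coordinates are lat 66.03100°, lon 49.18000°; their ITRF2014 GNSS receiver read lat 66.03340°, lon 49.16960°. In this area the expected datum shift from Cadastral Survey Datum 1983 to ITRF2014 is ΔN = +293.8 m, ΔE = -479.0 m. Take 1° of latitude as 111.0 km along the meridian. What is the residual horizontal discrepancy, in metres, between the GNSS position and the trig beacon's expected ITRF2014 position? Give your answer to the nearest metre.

Observed coordinate differences: Δφ = +0.00240°, Δλ = -0.01040°.
Converting to metres (1° lat = 111000 m, cos φ = 0.406242): observed ΔN = 266.4 m, observed ΔE = -469.0 m.
Subtracting the expected shift leaves a residual of 266.4 − (293.8) = -27.4 m north and -469.0 − (-479.0) = 10.0 m east.
Residual distance = √((-27.4)² + 10.0²) = 29.2 m.

29 m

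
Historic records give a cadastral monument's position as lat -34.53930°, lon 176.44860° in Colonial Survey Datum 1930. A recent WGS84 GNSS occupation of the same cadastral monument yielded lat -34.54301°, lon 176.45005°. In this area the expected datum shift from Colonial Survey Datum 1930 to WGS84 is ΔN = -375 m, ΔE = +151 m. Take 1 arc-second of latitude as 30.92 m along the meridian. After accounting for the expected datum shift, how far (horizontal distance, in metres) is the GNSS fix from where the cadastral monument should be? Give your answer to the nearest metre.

42 m

Observed coordinate differences: Δφ = -0.00371°, Δλ = +0.00145°.
Converting to metres (1° lat = 111312 m, cos φ = 0.823737): observed ΔN = -413.0 m, observed ΔE = 133.0 m.
Subtracting the expected shift leaves a residual of -413.0 − (-375) = -38.0 m north and 133.0 − (151) = -18.0 m east.
Residual distance = √((-38.0)² + (-18.0)²) = 42.0 m.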